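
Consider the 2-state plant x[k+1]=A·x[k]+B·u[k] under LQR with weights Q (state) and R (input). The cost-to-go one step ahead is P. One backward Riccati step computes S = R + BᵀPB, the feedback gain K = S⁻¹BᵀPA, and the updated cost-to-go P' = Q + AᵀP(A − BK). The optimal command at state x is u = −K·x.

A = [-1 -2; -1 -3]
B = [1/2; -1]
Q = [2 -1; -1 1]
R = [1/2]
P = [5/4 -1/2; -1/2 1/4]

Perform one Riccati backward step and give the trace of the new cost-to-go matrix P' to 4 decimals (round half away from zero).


BᵀP = [1.1250 -0.5000]
S = R + BᵀPB = [1/2] + [1.0625] = [1.5625]
BᵀPA = [-0.6250 -0.7500]
K = S⁻¹·BᵀPA = [-0.4000 -0.4800]
A−BK = [-0.8000 -1.7600; -1.4000 -3.4800]
AᵀP(A−BK) = [0.2500 0.4500; 0.4500 0.8900]
P' = Q + AᵀP(A−BK) = [2.2500 -0.5500; -0.5500 1.8900]
tr(P') = 4.1400

4.1400


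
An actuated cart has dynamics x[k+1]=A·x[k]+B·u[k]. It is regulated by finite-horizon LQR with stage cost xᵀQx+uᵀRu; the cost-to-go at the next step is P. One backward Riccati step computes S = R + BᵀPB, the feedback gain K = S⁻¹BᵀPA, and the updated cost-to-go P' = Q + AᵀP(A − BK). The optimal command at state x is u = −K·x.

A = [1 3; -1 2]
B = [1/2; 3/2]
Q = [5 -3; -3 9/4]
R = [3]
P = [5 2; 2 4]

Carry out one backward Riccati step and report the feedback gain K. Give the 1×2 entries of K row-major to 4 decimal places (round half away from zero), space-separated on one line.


BᵀP = [5.5000 7.0000]
S = R + BᵀPB = [3] + [13.2500] = [16.2500]
BᵀPA = [-1.5000 30.5000]
K = S⁻¹·BᵀPA = [-0.0923 1.8769]
A−BK = [1.0462 2.0615; -0.8615 -0.8154]
AᵀP(A−BK) = [4.8615 7.8154; 7.8154 27.7538]
P' = Q + AᵀP(A−BK) = [9.8615 4.8154; 4.8154 30.0038]
tr(P') = 39.8654

-0.0923 1.8769


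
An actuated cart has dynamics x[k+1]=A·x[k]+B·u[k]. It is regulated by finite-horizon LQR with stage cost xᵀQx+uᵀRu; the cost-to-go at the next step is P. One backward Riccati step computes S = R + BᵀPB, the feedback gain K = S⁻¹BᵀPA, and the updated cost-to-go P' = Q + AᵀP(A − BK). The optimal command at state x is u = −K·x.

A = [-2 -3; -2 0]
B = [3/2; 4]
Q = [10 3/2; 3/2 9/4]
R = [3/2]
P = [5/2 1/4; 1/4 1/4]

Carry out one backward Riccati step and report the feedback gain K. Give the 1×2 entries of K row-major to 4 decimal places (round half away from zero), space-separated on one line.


-0.8673 -1.0088

BᵀP = [4.7500 1.3750]
S = R + BᵀPB = [3/2] + [12.6250] = [14.1250]
BᵀPA = [-12.2500 -14.2500]
K = S⁻¹·BᵀPA = [-0.8673 -1.0088]
A−BK = [-0.6991 -1.4867; 1.4690 4.0354]
AᵀP(A−BK) = [2.3761 4.1416; 4.1416 8.1239]
P' = Q + AᵀP(A−BK) = [12.3761 5.6416; 5.6416 10.3739]
tr(P') = 22.7500


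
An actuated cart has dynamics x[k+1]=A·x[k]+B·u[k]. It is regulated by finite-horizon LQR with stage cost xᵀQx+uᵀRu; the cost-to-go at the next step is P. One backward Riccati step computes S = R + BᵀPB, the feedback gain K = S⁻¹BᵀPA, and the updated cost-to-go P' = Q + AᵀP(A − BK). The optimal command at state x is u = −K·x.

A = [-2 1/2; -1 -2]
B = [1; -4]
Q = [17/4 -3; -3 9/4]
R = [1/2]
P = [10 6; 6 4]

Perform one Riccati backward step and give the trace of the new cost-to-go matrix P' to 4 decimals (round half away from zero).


BᵀP = [-14.0000 -10.0000]
S = R + BᵀPB = [1/2] + [26.0000] = [26.5000]
BᵀPA = [38.0000 13.0000]
K = S⁻¹·BᵀPA = [1.4340 0.4906]
A−BK = [-3.4340 0.0094; 4.7358 -0.0377]
AᵀP(A−BK) = [13.5094 0.3585; 0.3585 0.1226]
P' = Q + AᵀP(A−BK) = [17.7594 -2.6415; -2.6415 2.3726]
tr(P') = 20.1321

20.1321


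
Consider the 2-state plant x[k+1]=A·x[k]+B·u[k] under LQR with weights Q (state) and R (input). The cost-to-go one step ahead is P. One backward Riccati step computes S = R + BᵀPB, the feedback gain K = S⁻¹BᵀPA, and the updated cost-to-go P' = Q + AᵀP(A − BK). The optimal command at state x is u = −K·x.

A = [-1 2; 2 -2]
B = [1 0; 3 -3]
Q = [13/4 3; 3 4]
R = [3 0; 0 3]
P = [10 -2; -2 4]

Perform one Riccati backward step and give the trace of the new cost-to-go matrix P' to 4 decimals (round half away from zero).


35.6588

BᵀP = [4.0000 10.0000; 6.0000 -12.0000]
S = R + BᵀPB = [3 0; 0 3] + [34.0000 -30.0000; -30.0000 36.0000] = [37.0000 -30.0000; -30.0000 39.0000]
BᵀPA = [16.0000 -12.0000; -30.0000 36.0000]
K = S⁻¹·BᵀPA = [-0.5083 1.1271; -1.1602 1.7901]
A−BK = [-0.4917 0.8729; 0.0442 -0.0110]
AᵀP(A−BK) = [7.3260 -12.3315; -12.3315 21.0829]
P' = Q + AᵀP(A−BK) = [10.5760 -9.3315; -9.3315 25.0829]
tr(P') = 35.6588


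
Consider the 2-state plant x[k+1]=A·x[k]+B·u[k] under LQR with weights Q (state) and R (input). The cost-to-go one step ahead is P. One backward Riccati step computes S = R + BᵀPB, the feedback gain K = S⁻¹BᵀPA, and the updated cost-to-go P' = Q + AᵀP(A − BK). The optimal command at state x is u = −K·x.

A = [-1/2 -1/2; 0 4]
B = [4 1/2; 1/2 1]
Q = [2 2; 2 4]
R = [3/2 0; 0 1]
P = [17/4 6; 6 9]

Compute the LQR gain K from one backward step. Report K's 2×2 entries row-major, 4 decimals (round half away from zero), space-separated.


-0.0939 0.5473 -0.0263 1.3402

BᵀP = [20.0000 28.5000; 8.1250 12.0000]
S = R + BᵀPB = [3/2 0; 0 1] + [94.2500 38.5000; 38.5000 16.0625] = [95.7500 38.5000; 38.5000 17.0625]
BᵀPA = [-10.0000 104.0000; -4.0625 43.9375]
K = S⁻¹·BᵀPA = [-0.0939 0.5473; -0.0263 1.3402]
A−BK = [-0.1114 -3.3593; 0.0732 2.3862]
AᵀP(A−BK) = [0.0170 -0.0201; -0.0201 5.2601]
P' = Q + AᵀP(A−BK) = [2.0170 1.9799; 1.9799 9.2601]
tr(P') = 11.2772


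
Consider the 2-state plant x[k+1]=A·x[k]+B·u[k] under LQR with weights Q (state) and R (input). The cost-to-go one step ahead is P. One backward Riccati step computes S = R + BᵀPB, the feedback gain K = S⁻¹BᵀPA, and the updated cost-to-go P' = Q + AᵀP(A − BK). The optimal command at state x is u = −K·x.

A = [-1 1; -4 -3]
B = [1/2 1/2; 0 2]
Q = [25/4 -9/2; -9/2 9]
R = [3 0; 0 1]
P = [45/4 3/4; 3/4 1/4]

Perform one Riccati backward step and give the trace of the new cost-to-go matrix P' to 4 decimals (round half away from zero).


23.0625

BᵀP = [5.6250 0.3750; 7.1250 0.8750]
S = R + BᵀPB = [3 0; 0 1] + [2.8125 3.5625; 3.5625 5.3125] = [5.8125 3.5625; 3.5625 6.3125]
BᵀPA = [-7.1250 4.5000; -10.6250 4.5000]
K = S⁻¹·BᵀPA = [-0.2969 0.5156; -1.5156 0.4219]
A−BK = [-0.0938 0.5313; -0.9688 -3.8438]
AᵀP(A−BK) = [3.0313 -0.8438; -0.8438 4.7813]
P' = Q + AᵀP(A−BK) = [9.2813 -5.3438; -5.3438 13.7813]
tr(P') = 23.0625


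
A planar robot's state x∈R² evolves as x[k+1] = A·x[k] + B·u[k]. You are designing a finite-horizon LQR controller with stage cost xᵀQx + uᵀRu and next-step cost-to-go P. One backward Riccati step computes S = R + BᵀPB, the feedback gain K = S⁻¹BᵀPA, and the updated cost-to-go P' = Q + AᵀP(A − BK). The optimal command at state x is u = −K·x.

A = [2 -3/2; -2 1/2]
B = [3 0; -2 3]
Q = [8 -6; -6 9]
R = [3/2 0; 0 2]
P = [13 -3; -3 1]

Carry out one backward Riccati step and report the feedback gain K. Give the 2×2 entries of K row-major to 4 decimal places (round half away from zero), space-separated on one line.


BᵀP = [45.0000 -11.0000; -9.0000 3.0000]
S = R + BᵀPB = [3/2 0; 0 2] + [157.0000 -33.0000; -33.0000 9.0000] = [158.5000 -33.0000; -33.0000 11.0000]
BᵀPA = [112.0000 -73.0000; -24.0000 15.0000]
K = S⁻¹·BᵀPA = [0.6723 -0.4706; -0.1650 -0.0481]
A−BK = [-0.0168 -0.0882; -0.1604 -0.2968]
AᵀP(A−BK) = [0.7456 -0.4492; -0.4492 0.3690]
P' = Q + AᵀP(A−BK) = [8.7456 -6.4492; -6.4492 9.3690]
tr(P') = 18.1146

0.6723 -0.4706 -0.1650 -0.0481


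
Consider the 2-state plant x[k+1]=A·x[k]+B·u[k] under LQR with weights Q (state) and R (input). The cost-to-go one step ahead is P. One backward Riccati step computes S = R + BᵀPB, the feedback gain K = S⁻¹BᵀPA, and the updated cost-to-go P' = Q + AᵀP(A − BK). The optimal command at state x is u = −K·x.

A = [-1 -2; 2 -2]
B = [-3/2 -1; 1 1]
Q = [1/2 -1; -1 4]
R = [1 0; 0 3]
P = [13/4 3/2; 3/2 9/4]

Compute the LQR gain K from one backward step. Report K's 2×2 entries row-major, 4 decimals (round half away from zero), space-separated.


0.3459 1.3836 0.3786 -0.4854

BᵀP = [-3.3750 0.0000; -1.7500 0.7500]
S = R + BᵀPB = [1 0; 0 3] + [5.0625 3.3750; 3.3750 2.5000] = [6.0625 3.3750; 3.3750 5.5000]
BᵀPA = [3.3750 6.7500; 3.2500 2.0000]
K = S⁻¹·BᵀPA = [0.3459 1.3836; 0.3786 -0.4854]
A−BK = [-0.1025 -0.4100; 1.2754 -2.8982]
AᵀP(A−BK) = [3.8520 -8.5922; -8.5922 25.6313]
P' = Q + AᵀP(A−BK) = [4.3520 -9.5922; -9.5922 29.6313]
tr(P') = 33.9833


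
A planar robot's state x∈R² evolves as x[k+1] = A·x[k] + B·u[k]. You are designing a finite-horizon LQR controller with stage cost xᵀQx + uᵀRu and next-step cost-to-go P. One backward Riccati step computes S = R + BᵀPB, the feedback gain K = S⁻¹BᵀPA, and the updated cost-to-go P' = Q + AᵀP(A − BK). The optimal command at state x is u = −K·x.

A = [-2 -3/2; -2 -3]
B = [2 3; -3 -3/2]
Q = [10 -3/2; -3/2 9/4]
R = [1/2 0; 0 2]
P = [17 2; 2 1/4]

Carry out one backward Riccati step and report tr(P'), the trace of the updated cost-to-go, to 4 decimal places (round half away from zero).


BᵀP = [28.0000 3.2500; 48.0000 5.6250]
S = R + BᵀPB = [1/2 0; 0 2] + [46.2500 79.1250; 79.1250 135.5625] = [46.7500 79.1250; 79.1250 137.5625]
BᵀPA = [-62.5000 -51.7500; -107.2500 -88.8750]
K = S⁻¹·BᵀPA = [-0.6548 -0.5087; -0.4030 -0.3535]
A−BK = [0.5186 0.5778; -4.5689 -5.0563]
AᵀP(A−BK) = [0.8523 0.7967; 0.7967 0.7602]
P' = Q + AᵀP(A−BK) = [10.8523 -0.7033; -0.7033 3.0102]
tr(P') = 13.8625

13.8625


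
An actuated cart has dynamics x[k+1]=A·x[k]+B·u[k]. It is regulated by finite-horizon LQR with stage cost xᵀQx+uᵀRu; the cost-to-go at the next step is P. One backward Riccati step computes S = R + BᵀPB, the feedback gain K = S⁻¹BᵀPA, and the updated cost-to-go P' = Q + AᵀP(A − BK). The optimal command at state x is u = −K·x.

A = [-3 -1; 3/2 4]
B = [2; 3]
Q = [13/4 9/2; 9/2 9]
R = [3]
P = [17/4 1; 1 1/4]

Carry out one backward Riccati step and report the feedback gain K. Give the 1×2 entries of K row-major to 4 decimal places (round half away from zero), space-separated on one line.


BᵀP = [11.5000 2.7500]
S = R + BᵀPB = [3] + [31.2500] = [34.2500]
BᵀPA = [-30.3750 -0.5000]
K = S⁻¹·BᵀPA = [-0.8869 -0.0146]
A−BK = [-1.2263 -0.9708; 4.1606 4.0438]
AᵀP(A−BK) = [2.8741 0.3066; 0.3066 0.2427]
P' = Q + AᵀP(A−BK) = [6.1241 4.8066; 4.8066 9.2427]
tr(P') = 15.3668

-0.8869 -0.0146


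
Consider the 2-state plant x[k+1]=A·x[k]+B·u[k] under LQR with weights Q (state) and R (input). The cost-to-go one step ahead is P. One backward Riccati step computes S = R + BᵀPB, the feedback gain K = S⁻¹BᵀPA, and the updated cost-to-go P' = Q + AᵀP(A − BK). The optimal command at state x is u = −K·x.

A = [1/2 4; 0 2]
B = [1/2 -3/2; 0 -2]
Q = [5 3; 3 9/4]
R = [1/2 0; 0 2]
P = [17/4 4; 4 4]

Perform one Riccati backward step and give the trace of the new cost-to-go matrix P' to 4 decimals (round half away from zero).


BᵀP = [2.1250 2.0000; -14.3750 -14.0000]
S = R + BᵀPB = [1/2 0; 0 2] + [1.0625 -7.1875; -7.1875 49.5625] = [1.5625 -7.1875; -7.1875 51.5625]
BᵀPA = [1.0625 12.5000; -7.1875 -85.5000]
K = S⁻¹·BᵀPA = [0.1081 1.0378; -0.1243 -1.5135]
A−BK = [0.2595 1.2108; -0.2486 -1.0270]
AᵀP(A−BK) = [0.0541 0.5189; 0.5189 5.6216]
P' = Q + AᵀP(A−BK) = [5.0541 3.5189; 3.5189 7.8716]
tr(P') = 12.9257

12.9257


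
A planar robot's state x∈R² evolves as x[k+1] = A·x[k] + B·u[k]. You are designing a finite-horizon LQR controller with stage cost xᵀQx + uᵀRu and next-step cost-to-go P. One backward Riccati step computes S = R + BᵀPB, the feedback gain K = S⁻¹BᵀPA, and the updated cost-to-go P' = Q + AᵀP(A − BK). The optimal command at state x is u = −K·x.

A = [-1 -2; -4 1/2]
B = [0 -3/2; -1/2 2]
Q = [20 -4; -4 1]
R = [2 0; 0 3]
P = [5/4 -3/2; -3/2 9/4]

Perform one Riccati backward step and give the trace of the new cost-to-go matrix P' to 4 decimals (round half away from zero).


26.8205

BᵀP = [0.7500 -1.1250; -4.8750 6.7500]
S = R + BᵀPB = [2 0; 0 3] + [0.5625 -3.3750; -3.3750 20.8125] = [2.5625 -3.3750; -3.3750 23.8125]
BᵀPA = [3.7500 -2.0625; -22.1250 13.1250]
K = S⁻¹·BᵀPA = [0.2947 -0.0970; -0.8874 0.5374]
A−BK = [-2.3311 -1.1939; -2.0779 -0.6234]
AᵀP(A−BK) = [4.5119 -0.9955; -0.9955 1.3086]
P' = Q + AᵀP(A−BK) = [24.5119 -4.9955; -4.9955 2.3086]
tr(P') = 26.8205


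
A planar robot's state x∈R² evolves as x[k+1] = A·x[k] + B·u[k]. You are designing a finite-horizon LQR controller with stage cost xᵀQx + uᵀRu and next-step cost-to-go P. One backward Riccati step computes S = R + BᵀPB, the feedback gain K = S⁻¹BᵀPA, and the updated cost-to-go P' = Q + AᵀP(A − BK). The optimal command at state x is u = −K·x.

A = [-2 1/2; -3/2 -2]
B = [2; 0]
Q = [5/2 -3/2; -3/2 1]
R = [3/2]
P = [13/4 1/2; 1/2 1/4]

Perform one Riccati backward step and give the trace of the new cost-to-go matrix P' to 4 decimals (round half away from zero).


6.2672

BᵀP = [6.5000 1.0000]
S = R + BᵀPB = [3/2] + [13.0000] = [14.5000]
BᵀPA = [-14.5000 1.2500]
K = S⁻¹·BᵀPA = [-1.0000 0.0862]
A−BK = [0.0000 0.3276; -1.5000 -2.0000]
AᵀP(A−BK) = [2.0625 0.3750; 0.3750 0.7047]
P' = Q + AᵀP(A−BK) = [4.5625 -1.1250; -1.1250 1.7047]
tr(P') = 6.2672


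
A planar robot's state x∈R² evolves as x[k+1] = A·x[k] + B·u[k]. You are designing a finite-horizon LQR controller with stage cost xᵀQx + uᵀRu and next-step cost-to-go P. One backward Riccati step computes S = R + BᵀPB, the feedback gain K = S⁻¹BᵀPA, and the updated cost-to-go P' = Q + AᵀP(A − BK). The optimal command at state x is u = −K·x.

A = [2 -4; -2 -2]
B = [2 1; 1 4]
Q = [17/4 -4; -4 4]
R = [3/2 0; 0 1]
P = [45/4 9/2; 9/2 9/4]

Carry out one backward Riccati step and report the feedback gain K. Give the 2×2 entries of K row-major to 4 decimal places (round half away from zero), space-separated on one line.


0.8776 -1.4252 -0.3761 -0.4913

BᵀP = [27.0000 11.2500; 29.2500 13.5000]
S = R + BᵀPB = [3/2 0; 0 1] + [65.2500 72.0000; 72.0000 83.2500] = [66.7500 72.0000; 72.0000 84.2500]
BᵀPA = [31.5000 -130.5000; 31.5000 -144.0000]
K = S⁻¹·BᵀPA = [0.8776 -1.4252; -0.3761 -0.4913]
A−BK = [0.6209 -0.6584; -1.3731 1.3902]
AᵀP(A−BK) = [2.2030 -2.6328; -2.6328 4.2755]
P' = Q + AᵀP(A−BK) = [6.4530 -6.6328; -6.6328 8.2755]
tr(P') = 14.7285


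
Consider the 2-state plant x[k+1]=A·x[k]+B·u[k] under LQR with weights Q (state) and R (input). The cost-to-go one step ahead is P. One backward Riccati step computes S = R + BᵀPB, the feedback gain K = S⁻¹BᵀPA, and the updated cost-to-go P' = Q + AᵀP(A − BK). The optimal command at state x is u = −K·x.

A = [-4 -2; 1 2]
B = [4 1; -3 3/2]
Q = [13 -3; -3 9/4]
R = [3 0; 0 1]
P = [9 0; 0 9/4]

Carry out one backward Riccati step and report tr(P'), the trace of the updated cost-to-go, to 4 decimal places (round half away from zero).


18.7350

BᵀP = [36.0000 -6.7500; 9.0000 3.3750]
S = R + BᵀPB = [3 0; 0 1] + [164.2500 25.8750; 25.8750 14.0625] = [167.2500 25.8750; 25.8750 15.0625]
BᵀPA = [-150.7500 -85.5000; -32.6250 -11.2500]
K = S⁻¹·BᵀPA = [-0.7712 -0.5389; -0.8412 0.1788]
A−BK = [-0.0740 -0.0233; -0.0519 0.1152]
AᵀP(A−BK) = [2.5472 1.0984; 1.0984 0.9379]
P' = Q + AᵀP(A−BK) = [15.5472 -1.9016; -1.9016 3.1879]
tr(P') = 18.7350


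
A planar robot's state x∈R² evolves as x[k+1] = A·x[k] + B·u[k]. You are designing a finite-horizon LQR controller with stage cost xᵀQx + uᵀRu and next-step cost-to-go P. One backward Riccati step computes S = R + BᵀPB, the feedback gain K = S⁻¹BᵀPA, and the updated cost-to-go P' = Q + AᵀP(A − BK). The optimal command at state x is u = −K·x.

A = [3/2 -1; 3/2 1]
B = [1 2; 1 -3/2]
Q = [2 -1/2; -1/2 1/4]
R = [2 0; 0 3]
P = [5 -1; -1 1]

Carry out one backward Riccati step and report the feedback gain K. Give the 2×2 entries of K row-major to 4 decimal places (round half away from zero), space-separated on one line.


0.7409 -0.0405 0.1943 -0.4696

BᵀP = [4.0000 0.0000; 11.5000 -3.5000]
S = R + BᵀPB = [2 0; 0 3] + [4.0000 8.0000; 8.0000 28.2500] = [6.0000 8.0000; 8.0000 31.2500]
BᵀPA = [6.0000 -4.0000; 12.0000 -15.0000]
K = S⁻¹·BᵀPA = [0.7409 -0.0405; 0.1943 -0.4696]
A−BK = [0.3704 -0.0202; 1.0506 0.3360]
AᵀP(A−BK) = [2.2227 -0.1215; -0.1215 0.7935]
P' = Q + AᵀP(A−BK) = [4.2227 -0.6215; -0.6215 1.0435]
tr(P') = 5.2662


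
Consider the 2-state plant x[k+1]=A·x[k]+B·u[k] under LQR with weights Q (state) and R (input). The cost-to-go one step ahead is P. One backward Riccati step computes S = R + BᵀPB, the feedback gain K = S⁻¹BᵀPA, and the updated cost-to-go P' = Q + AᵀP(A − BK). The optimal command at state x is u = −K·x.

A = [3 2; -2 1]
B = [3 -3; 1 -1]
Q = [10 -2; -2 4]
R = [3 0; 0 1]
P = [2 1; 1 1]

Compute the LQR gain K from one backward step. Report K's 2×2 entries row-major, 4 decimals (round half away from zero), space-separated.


0.1262 0.1748 -0.3786 -0.5243

BᵀP = [7.0000 4.0000; -7.0000 -4.0000]
S = R + BᵀPB = [3 0; 0 1] + [25.0000 -25.0000; -25.0000 25.0000] = [28.0000 -25.0000; -25.0000 26.0000]
BᵀPA = [13.0000 18.0000; -13.0000 -18.0000]
K = S⁻¹·BᵀPA = [0.1262 0.1748; -0.3786 -0.5243]
A−BK = [1.4854 -0.0971; -2.5049 0.3010]
AᵀP(A−BK) = [3.4369 -0.0874; -0.0874 0.4175]
P' = Q + AᵀP(A−BK) = [13.4369 -2.0874; -2.0874 4.4175]
tr(P') = 17.8544


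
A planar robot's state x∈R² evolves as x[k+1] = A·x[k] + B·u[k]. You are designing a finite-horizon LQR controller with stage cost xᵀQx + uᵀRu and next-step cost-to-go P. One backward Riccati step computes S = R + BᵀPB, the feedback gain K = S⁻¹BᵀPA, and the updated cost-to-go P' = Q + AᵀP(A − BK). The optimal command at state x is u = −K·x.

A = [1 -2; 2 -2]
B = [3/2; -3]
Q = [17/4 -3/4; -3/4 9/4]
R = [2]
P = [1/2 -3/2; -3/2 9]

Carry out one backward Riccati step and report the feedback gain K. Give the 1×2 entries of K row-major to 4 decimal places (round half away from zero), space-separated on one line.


BᵀP = [5.2500 -29.2500]
S = R + BᵀPB = [2] + [95.6250] = [97.6250]
BᵀPA = [-53.2500 48.0000]
K = S⁻¹·BᵀPA = [-0.5455 0.4917]
A−BK = [1.8182 -2.7375; 0.3636 -0.5250]
AᵀP(A−BK) = [1.4545 -1.8182; -1.8182 2.3995]
P' = Q + AᵀP(A−BK) = [5.7045 -2.5682; -2.5682 4.6495]
tr(P') = 10.3540

-0.5455 0.4917


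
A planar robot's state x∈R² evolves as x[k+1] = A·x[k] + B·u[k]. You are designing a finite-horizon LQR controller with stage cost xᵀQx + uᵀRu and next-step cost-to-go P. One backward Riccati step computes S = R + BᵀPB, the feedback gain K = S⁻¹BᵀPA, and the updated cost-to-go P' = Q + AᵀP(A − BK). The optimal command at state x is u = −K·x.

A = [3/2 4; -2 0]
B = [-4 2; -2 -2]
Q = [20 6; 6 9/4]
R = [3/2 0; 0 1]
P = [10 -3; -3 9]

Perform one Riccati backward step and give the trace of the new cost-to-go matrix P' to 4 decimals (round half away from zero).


BᵀP = [-34.0000 -6.0000; 26.0000 -24.0000]
S = R + BᵀPB = [3/2 0; 0 1] + [148.0000 -56.0000; -56.0000 100.0000] = [149.5000 -56.0000; -56.0000 101.0000]
BᵀPA = [-39.0000 -136.0000; 87.0000 104.0000]
K = S⁻¹·BᵀPA = [0.0780 -0.6613; 0.9046 0.6630]
A−BK = [0.0027 0.0286; -0.0348 0.0033]
AᵀP(A−BK) = [0.8390 0.5251; 0.5251 1.1034]
P' = Q + AᵀP(A−BK) = [20.8390 6.5251; 6.5251 3.3534]
tr(P') = 24.1923

24.1923


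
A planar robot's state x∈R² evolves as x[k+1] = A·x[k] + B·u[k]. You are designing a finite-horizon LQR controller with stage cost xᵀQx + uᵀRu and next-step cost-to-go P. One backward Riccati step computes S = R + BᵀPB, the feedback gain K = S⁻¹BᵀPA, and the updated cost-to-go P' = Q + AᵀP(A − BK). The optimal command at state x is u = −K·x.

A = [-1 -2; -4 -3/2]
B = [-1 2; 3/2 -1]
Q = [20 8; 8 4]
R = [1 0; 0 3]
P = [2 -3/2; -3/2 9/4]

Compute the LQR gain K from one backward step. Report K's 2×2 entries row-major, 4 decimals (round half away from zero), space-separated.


-1.3704 -0.3009 -0.1470 -0.3714

BᵀP = [-4.2500 4.8750; 5.5000 -5.2500]
S = R + BᵀPB = [1 0; 0 3] + [11.5625 -13.3750; -13.3750 16.2500] = [12.5625 -13.3750; -13.3750 19.2500]
BᵀPA = [-15.2500 1.1875; 15.5000 -3.1250]
K = S⁻¹·BᵀPA = [-1.3704 -0.3009; -0.1470 -0.3714]
A−BK = [-2.0765 -1.5581; -2.0914 -1.4201]
AᵀP(A−BK) = [7.3793 4.4181; 4.4181 3.2592]
P' = Q + AᵀP(A−BK) = [27.3793 12.4181; 12.4181 7.2592]
tr(P') = 34.6385


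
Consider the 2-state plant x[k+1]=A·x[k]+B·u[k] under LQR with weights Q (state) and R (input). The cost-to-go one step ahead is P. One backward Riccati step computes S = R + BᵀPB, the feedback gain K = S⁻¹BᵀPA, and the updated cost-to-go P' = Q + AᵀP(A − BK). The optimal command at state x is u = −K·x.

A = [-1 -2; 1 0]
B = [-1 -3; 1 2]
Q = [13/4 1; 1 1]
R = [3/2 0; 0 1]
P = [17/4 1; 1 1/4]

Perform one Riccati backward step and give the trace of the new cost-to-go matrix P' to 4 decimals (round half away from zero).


4.9419

BᵀP = [-3.2500 -0.7500; -10.7500 -2.5000]
S = R + BᵀPB = [3/2 0; 0 1] + [2.5000 8.2500; 8.2500 27.2500] = [4.0000 8.2500; 8.2500 28.2500]
BᵀPA = [2.5000 6.5000; 8.2500 21.5000]
K = S⁻¹·BᵀPA = [0.0570 0.1391; 0.2754 0.7204]
A−BK = [-0.1168 0.3004; 0.3922 -1.5800]
AᵀP(A−BK) = [0.0855 0.2086; 0.2086 0.6064]
P' = Q + AᵀP(A−BK) = [3.3355 1.2086; 1.2086 1.6064]
tr(P') = 4.9419


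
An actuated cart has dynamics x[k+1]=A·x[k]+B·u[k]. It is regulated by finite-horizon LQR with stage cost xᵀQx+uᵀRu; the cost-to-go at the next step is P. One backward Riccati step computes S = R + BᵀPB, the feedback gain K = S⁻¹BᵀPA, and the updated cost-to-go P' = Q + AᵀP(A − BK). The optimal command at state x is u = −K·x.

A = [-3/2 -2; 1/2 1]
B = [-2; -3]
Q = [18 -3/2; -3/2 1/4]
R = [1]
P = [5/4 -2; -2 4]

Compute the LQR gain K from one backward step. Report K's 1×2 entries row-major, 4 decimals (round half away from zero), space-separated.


-0.5139 -0.8333

BᵀP = [3.5000 -8.0000]
S = R + BᵀPB = [1] + [17.0000] = [18.0000]
BᵀPA = [-9.2500 -15.0000]
K = S⁻¹·BᵀPA = [-0.5139 -0.8333]
A−BK = [-2.5278 -3.6667; -1.0417 -1.5000]
AᵀP(A−BK) = [2.0590 3.0417; 3.0417 4.5000]
P' = Q + AᵀP(A−BK) = [20.0590 1.5417; 1.5417 4.7500]
tr(P') = 24.8090


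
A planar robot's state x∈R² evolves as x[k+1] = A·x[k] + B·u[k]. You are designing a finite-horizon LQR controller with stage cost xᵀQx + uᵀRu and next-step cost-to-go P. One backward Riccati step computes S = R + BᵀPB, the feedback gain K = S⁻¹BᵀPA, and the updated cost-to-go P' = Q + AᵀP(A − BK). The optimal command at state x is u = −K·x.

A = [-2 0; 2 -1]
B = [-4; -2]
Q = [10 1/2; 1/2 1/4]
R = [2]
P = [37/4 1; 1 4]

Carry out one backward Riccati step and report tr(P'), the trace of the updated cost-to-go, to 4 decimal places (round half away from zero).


BᵀP = [-39.0000 -12.0000]
S = R + BᵀPB = [2] + [180.0000] = [182.0000]
BᵀPA = [54.0000 12.0000]
K = S⁻¹·BᵀPA = [0.2967 0.0659]
A−BK = [-0.8132 0.2637; 2.5934 -0.8681]
AᵀP(A−BK) = [28.9780 -9.5604; -9.5604 3.2088]
P' = Q + AᵀP(A−BK) = [38.9780 -9.0604; -9.0604 3.4588]
tr(P') = 42.4368

42.4368


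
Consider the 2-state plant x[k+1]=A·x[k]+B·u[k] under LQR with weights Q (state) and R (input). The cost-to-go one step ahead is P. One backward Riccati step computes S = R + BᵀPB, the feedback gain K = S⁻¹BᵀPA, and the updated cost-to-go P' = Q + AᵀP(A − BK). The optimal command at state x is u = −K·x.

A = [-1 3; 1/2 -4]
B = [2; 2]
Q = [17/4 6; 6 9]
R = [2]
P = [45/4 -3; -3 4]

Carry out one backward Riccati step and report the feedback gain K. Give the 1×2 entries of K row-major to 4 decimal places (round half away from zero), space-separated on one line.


BᵀP = [16.5000 2.0000]
S = R + BᵀPB = [2] + [37.0000] = [39.0000]
BᵀPA = [-15.5000 41.5000]
K = S⁻¹·BᵀPA = [-0.3974 1.0641]
A−BK = [-0.2051 0.8718; 1.2949 -6.1282]
AᵀP(A−BK) = [9.0897 -41.7564; -41.7564 193.0897]
P' = Q + AᵀP(A−BK) = [13.3397 -35.7564; -35.7564 202.0897]
tr(P') = 215.4295

-0.3974 1.0641


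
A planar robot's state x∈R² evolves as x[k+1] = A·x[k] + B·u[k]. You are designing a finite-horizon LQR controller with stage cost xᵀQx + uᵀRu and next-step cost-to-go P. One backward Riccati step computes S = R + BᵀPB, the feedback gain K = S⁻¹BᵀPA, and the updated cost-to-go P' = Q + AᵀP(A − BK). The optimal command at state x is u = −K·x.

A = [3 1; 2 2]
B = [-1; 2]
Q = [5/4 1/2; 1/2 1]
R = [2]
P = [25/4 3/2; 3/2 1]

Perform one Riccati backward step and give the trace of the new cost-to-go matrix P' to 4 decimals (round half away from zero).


BᵀP = [-3.2500 0.5000]
S = R + BᵀPB = [2] + [4.2500] = [6.2500]
BᵀPA = [-8.7500 -2.2500]
K = S⁻¹·BᵀPA = [-1.4000 -0.3600]
A−BK = [1.6000 0.6400; 4.8000 2.7200]
AᵀP(A−BK) = [66.0000 31.6000; 31.6000 15.4400]
P' = Q + AᵀP(A−BK) = [67.2500 32.1000; 32.1000 16.4400]
tr(P') = 83.6900

83.6900


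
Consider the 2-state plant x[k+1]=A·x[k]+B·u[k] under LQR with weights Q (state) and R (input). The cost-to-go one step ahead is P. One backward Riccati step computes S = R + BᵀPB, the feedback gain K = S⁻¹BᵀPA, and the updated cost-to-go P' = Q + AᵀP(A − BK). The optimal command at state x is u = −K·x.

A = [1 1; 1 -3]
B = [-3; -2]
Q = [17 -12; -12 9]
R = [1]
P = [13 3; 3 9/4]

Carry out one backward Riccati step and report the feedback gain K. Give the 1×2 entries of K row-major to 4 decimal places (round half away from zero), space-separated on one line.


-0.3589 -0.0276

BᵀP = [-45.0000 -13.5000]
S = R + BᵀPB = [1] + [162.0000] = [163.0000]
BᵀPA = [-58.5000 -4.5000]
K = S⁻¹·BᵀPA = [-0.3589 -0.0276]
A−BK = [-0.0767 0.9172; 0.2822 -3.0552]
AᵀP(A−BK) = [0.2546 -1.3650; -1.3650 15.1258]
P' = Q + AᵀP(A−BK) = [17.2546 -13.3650; -13.3650 24.1258]
tr(P') = 41.3804


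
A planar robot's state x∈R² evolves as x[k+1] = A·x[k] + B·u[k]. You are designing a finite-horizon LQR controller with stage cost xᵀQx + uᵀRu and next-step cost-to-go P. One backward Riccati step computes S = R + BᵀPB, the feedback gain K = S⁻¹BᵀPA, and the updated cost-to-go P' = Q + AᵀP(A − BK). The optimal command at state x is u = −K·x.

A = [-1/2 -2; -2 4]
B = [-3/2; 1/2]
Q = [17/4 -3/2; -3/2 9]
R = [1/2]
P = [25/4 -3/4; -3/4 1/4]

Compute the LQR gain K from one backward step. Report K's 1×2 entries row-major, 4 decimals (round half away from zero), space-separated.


BᵀP = [-9.7500 1.2500]
S = R + BᵀPB = [1/2] + [15.2500] = [15.7500]
BᵀPA = [2.3750 24.5000]
K = S⁻¹·BᵀPA = [0.1508 1.5556]
A−BK = [-0.2738 0.3333; -2.0754 3.2222]
AᵀP(A−BK) = [0.7044 -0.9444; -0.9444 2.8889]
P' = Q + AᵀP(A−BK) = [4.9544 -2.4444; -2.4444 11.8889]
tr(P') = 16.8433

0.1508 1.5556


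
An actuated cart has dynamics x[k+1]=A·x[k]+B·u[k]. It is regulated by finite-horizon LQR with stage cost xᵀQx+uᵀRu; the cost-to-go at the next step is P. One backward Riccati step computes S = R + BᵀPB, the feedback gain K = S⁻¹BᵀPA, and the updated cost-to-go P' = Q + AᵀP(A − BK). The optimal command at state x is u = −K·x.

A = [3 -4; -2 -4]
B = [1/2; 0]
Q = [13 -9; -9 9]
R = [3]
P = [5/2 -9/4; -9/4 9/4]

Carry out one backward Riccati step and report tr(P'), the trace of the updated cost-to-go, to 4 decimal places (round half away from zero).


BᵀP = [1.2500 -1.1250]
S = R + BᵀPB = [3] + [0.6250] = [3.6250]
BᵀPA = [6.0000 -0.5000]
K = S⁻¹·BᵀPA = [1.6552 -0.1379]
A−BK = [2.1724 -3.9310; -2.0000 -4.0000]
AᵀP(A−BK) = [48.5690 -2.1724; -2.1724 3.9310]
P' = Q + AᵀP(A−BK) = [61.5690 -11.1724; -11.1724 12.9310]
tr(P') = 74.5000

74.5000


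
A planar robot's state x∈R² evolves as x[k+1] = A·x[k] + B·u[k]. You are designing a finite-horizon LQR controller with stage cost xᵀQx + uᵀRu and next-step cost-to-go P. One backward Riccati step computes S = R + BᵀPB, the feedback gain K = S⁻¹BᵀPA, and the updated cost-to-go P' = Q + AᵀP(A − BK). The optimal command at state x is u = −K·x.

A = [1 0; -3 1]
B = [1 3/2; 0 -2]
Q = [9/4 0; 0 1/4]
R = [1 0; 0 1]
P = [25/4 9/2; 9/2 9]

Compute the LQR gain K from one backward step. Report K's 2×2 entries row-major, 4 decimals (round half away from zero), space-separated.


BᵀP = [6.2500 4.5000; 0.3750 -11.2500]
S = R + BᵀPB = [1 0; 0 1] + [6.2500 0.3750; 0.3750 23.0625] = [7.2500 0.3750; 0.3750 24.0625]
BᵀPA = [-7.2500 4.5000; 34.1250 -11.2500]
K = S⁻¹·BᵀPA = [-1.0742 0.6454; 1.4349 -0.4776]
A−BK = [-0.0782 0.0710; -0.1302 0.0448]
AᵀP(A−BK) = [3.4952 -1.5231; -1.5231 0.7228]
P' = Q + AᵀP(A−BK) = [5.7452 -1.5231; -1.5231 0.9728]
tr(P') = 6.7180

-1.0742 0.6454 1.4349 -0.4776


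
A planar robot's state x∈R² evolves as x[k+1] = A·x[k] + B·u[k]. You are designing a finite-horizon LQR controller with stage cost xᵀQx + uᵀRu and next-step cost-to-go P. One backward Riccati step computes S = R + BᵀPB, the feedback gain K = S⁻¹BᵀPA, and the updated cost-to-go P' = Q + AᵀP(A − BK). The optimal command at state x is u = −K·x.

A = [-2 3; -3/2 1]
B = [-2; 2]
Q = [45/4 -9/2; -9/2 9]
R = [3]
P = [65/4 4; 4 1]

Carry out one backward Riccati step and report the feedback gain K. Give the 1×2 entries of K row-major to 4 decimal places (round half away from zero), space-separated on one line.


1.4500 -1.9875

BᵀP = [-24.5000 -6.0000]
S = R + BᵀPB = [3] + [37.0000] = [40.0000]
BᵀPA = [58.0000 -79.5000]
K = S⁻¹·BᵀPA = [1.4500 -1.9875]
A−BK = [0.9000 -0.9750; -4.4000 4.9750]
AᵀP(A−BK) = [7.1500 -9.7250; -9.7250 13.2438]
P' = Q + AᵀP(A−BK) = [18.4000 -14.2250; -14.2250 22.2438]
tr(P') = 40.6438


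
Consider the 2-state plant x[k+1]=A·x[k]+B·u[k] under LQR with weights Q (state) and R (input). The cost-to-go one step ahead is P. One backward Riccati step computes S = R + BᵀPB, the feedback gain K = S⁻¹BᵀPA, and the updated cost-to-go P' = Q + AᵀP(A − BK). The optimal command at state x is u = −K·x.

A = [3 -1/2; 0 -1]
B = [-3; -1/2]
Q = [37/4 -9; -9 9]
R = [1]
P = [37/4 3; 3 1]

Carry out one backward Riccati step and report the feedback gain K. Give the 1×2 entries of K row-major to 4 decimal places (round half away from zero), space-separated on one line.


BᵀP = [-29.2500 -9.5000]
S = R + BᵀPB = [1] + [92.5000] = [93.5000]
BᵀPA = [-87.7500 24.1250]
K = S⁻¹·BᵀPA = [-0.9385 0.2580]
A−BK = [0.1845 0.2741; -0.4693 -0.8710]
AᵀP(A−BK) = [0.8964 -0.2336; -0.2336 0.0877]
P' = Q + AᵀP(A−BK) = [10.1464 -9.2336; -9.2336 9.0877]
tr(P') = 19.2341

-0.9385 0.2580


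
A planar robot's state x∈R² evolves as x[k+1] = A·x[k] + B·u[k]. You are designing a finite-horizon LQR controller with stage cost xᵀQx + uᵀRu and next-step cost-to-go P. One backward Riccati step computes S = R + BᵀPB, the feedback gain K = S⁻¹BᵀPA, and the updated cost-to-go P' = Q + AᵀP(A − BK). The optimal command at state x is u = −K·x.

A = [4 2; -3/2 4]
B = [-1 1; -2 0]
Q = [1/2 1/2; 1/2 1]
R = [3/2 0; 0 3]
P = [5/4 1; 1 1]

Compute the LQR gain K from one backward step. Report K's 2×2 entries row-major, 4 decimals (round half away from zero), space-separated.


BᵀP = [-3.2500 -3.0000; 1.2500 1.0000]
S = R + BᵀPB = [3/2 0; 0 3] + [9.2500 -3.2500; -3.2500 1.2500] = [10.7500 -3.2500; -3.2500 4.2500]
BᵀPA = [-8.5000 -18.5000; 3.5000 6.5000]
K = S⁻¹·BᵀPA = [-0.7046 -1.6370; 0.2847 0.2776]
A−BK = [3.0107 0.0854; -2.9093 0.7260]
AᵀP(A−BK) = [3.2642 2.1139; 2.1139 4.9110]
P' = Q + AᵀP(A−BK) = [3.7642 2.6139; 2.6139 5.9110]
tr(P') = 9.6753

-0.7046 -1.6370 0.2847 0.2776


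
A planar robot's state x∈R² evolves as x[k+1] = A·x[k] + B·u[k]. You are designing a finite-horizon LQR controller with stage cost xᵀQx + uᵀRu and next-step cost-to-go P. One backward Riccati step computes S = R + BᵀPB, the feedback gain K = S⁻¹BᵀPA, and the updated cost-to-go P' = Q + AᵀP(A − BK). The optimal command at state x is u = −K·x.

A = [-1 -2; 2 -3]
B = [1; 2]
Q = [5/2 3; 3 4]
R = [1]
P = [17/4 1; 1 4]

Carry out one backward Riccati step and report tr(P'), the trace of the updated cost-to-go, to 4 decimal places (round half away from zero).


20.4901

BᵀP = [6.2500 9.0000]
S = R + BᵀPB = [1] + [24.2500] = [25.2500]
BᵀPA = [11.7500 -39.5000]
K = S⁻¹·BᵀPA = [0.4653 -1.5644]
A−BK = [-1.4653 -0.4356; 1.0693 0.1287]
AᵀP(A−BK) = [10.7822 1.8812; 1.8812 3.2079]
P' = Q + AᵀP(A−BK) = [13.2822 4.8812; 4.8812 7.2079]
tr(P') = 20.4901


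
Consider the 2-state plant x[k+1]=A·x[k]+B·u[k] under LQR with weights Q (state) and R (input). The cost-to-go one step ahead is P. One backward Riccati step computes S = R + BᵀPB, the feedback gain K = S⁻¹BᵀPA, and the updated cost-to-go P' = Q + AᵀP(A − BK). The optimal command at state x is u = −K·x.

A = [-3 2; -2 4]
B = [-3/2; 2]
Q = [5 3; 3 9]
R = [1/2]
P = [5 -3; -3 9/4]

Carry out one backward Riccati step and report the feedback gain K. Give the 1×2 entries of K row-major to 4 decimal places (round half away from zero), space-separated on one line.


BᵀP = [-13.5000 9.0000]
S = R + BᵀPB = [1/2] + [38.2500] = [38.7500]
BᵀPA = [22.5000 9.0000]
K = S⁻¹·BᵀPA = [0.5806 0.2323]
A−BK = [-2.1290 2.3484; -3.1613 3.5355]
AᵀP(A−BK) = [4.9355 -5.2258; -5.2258 5.9097]
P' = Q + AᵀP(A−BK) = [9.9355 -2.2258; -2.2258 14.9097]
tr(P') = 24.8452

0.5806 0.2323


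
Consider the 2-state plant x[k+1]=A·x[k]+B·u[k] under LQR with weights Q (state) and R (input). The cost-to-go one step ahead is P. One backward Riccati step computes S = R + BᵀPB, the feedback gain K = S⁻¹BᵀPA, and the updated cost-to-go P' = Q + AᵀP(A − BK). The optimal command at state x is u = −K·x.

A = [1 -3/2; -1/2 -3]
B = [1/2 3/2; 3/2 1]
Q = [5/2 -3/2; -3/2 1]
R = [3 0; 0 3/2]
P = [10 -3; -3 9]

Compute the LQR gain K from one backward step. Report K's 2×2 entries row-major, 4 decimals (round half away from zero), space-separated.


-0.7377 -1.3826 0.7982 -0.5780

BᵀP = [0.5000 12.0000; 12.0000 4.5000]
S = R + BᵀPB = [3 0; 0 3/2] + [18.2500 12.7500; 12.7500 22.5000] = [21.2500 12.7500; 12.7500 24.0000]
BᵀPA = [-5.5000 -36.7500; 9.7500 -31.5000]
K = S⁻¹·BᵀPA = [-0.7377 -1.3826; 0.7982 -0.5780]
A−BK = [0.1716 0.0583; -0.1916 -0.3481]
AᵀP(A−BK) = [3.4104 3.2809; 3.2809 7.4822]
P' = Q + AᵀP(A−BK) = [5.9104 1.7809; 1.7809 8.4822]
tr(P') = 14.3926


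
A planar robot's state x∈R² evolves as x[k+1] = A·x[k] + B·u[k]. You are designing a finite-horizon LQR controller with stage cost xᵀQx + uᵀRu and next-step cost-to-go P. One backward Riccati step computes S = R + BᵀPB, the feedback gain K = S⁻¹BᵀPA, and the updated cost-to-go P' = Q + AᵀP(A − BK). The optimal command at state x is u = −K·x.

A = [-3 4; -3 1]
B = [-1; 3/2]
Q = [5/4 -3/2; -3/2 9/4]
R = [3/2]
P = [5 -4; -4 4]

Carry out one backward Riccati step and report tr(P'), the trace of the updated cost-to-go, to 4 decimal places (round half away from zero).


22.1364

BᵀP = [-11.0000 10.0000]
S = R + BᵀPB = [3/2] + [26.0000] = [27.5000]
BᵀPA = [3.0000 -34.0000]
K = S⁻¹·BᵀPA = [0.1091 -1.2364]
A−BK = [-2.8909 2.7636; -3.1636 2.8545]
AᵀP(A−BK) = [8.6727 -8.2909; -8.2909 9.9636]
P' = Q + AᵀP(A−BK) = [9.9227 -9.7909; -9.7909 12.2136]
tr(P') = 22.1364


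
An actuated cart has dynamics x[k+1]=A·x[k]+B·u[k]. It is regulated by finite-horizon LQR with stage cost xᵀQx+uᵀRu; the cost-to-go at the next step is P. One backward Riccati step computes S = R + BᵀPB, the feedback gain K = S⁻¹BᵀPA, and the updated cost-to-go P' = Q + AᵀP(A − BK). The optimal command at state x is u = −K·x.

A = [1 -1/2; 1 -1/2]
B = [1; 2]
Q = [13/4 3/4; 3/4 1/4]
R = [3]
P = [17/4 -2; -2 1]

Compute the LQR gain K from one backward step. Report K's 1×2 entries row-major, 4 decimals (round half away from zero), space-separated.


0.0769 -0.0385

BᵀP = [0.2500 0.0000]
S = R + BᵀPB = [3] + [0.2500] = [3.2500]
BᵀPA = [0.2500 -0.1250]
K = S⁻¹·BᵀPA = [0.0769 -0.0385]
A−BK = [0.9231 -0.4615; 0.8462 -0.4231]
AᵀP(A−BK) = [1.2308 -0.6154; -0.6154 0.3077]
P' = Q + AᵀP(A−BK) = [4.4808 0.1346; 0.1346 0.5577]
tr(P') = 5.0385


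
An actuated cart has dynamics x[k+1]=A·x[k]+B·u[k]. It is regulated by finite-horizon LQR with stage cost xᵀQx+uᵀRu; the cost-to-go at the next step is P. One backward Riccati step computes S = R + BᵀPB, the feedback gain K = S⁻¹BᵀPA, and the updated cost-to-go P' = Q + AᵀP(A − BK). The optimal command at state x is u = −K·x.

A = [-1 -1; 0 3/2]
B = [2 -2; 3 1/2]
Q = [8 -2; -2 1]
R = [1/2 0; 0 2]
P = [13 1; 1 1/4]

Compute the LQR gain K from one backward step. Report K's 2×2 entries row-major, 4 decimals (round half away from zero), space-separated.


-0.2451 -0.0386 0.2232 0.3938

BᵀP = [29.0000 2.7500; -25.5000 -1.8750]
S = R + BᵀPB = [1/2 0; 0 2] + [66.2500 -56.6250; -56.6250 50.0625] = [66.7500 -56.6250; -56.6250 52.0625]
BᵀPA = [-29.0000 -24.8750; 25.5000 22.6875]
K = S⁻¹·BᵀPA = [-0.2451 -0.0386; 0.2232 0.3938]
A−BK = [-0.0634 -0.1352; 0.6236 1.4189]
AᵀP(A−BK) = [0.2001 0.3389; 0.3389 0.6682]
P' = Q + AᵀP(A−BK) = [8.2001 -1.6611; -1.6611 1.6682]
tr(P') = 9.8683


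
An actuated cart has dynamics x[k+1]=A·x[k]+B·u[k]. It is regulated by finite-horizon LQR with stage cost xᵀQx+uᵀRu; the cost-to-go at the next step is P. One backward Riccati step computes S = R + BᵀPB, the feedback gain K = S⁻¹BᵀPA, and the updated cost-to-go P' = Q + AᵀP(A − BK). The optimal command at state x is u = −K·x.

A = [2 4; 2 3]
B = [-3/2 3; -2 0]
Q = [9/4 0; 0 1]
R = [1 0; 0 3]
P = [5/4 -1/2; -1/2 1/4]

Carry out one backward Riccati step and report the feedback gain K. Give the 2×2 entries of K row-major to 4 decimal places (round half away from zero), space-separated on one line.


-0.3168 -0.6139 0.2574 0.6238

BᵀP = [-0.8750 0.2500; 3.7500 -1.5000]
S = R + BᵀPB = [1 0; 0 3] + [0.8125 -2.6250; -2.6250 11.2500] = [1.8125 -2.6250; -2.6250 14.2500]
BᵀPA = [-1.2500 -2.7500; 4.5000 10.5000]
K = S⁻¹·BᵀPA = [-0.3168 -0.6139; 0.2574 0.6238]
A−BK = [0.7525 1.2079; 1.3663 1.7723]
AᵀP(A−BK) = [0.4455 0.9257; 0.9257 2.0124]
P' = Q + AᵀP(A−BK) = [2.6955 0.9257; 0.9257 3.0124]
tr(P') = 5.7079


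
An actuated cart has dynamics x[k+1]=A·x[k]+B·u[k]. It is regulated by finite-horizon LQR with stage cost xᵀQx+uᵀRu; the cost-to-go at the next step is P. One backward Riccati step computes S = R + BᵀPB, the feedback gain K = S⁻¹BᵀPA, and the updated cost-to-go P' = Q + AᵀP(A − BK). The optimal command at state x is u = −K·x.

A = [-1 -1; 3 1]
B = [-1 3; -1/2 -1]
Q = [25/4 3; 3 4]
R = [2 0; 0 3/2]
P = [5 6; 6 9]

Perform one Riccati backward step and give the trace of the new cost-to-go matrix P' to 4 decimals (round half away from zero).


BᵀP = [-8.0000 -10.5000; 9.0000 9.0000]
S = R + BᵀPB = [2 0; 0 3/2] + [13.2500 -13.5000; -13.5000 18.0000] = [15.2500 -13.5000; -13.5000 19.5000]
BᵀPA = [-23.5000 -2.5000; 18.0000 0.0000]
K = S⁻¹·BᵀPA = [-1.8697 -0.4235; -0.3713 -0.2932]
A−BK = [-1.7557 -0.5440; 1.6938 0.4951]
AᵀP(A−BK) = [12.7459 3.3257; 3.3257 0.9414]
P' = Q + AᵀP(A−BK) = [18.9959 6.3257; 6.3257 4.9414]
tr(P') = 23.9373

23.9373


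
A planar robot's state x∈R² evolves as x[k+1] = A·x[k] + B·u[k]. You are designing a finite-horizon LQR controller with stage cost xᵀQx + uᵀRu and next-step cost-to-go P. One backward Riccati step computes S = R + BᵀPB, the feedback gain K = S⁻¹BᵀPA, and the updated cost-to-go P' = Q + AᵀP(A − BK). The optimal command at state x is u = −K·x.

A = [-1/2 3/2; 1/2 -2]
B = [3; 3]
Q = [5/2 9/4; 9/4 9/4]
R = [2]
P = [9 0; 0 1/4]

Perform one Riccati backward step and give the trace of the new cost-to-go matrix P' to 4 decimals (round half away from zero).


BᵀP = [27.0000 0.7500]
S = R + BᵀPB = [2] + [83.2500] = [85.2500]
BᵀPA = [-13.1250 39.0000]
K = S⁻¹·BᵀPA = [-0.1540 0.4575]
A−BK = [-0.0381 0.1276; 0.9619 -3.3724]
AᵀP(A−BK) = [0.2918 -0.9956; -0.9956 3.4084]
P' = Q + AᵀP(A−BK) = [2.7918 1.2544; 1.2544 5.6584]
tr(P') = 8.4501

8.4501
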